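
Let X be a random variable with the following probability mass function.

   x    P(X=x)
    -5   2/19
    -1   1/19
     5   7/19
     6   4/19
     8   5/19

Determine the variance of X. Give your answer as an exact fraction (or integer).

5366/361

E[X] = (2/19)·(-5) + (1/19)·(-1) + (7/19)·5 + (4/19)·6 + (5/19)·8 = 88/19
E[X²] = (2/19)·25 + (1/19)·1 + (7/19)·25 + (4/19)·36 + (5/19)·64 = 690/19
Var(X) = 690/19 − (88/19)² = 5366/361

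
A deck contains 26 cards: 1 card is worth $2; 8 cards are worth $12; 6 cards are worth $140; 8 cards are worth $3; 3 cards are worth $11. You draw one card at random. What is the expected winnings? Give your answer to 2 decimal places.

$38.27

E[payout] = (1/26)·2 + (8/26)·12 + (6/26)·140 + (8/26)·3 + (3/26)·11 = 995/26
≈ $38.27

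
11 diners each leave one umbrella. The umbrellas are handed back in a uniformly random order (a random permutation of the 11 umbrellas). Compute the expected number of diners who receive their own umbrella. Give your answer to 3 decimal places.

1.000

Let Xᵢ = 1 if person i gets their own umbrella. For each i, P(Xᵢ=1) = 1/11.
By linearity of expectation, E[X₁+…+X_11] = 11·(1/11) = 1.
≈ 1.000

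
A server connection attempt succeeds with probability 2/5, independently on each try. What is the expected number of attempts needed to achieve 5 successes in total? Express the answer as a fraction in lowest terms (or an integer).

By linearity (sum of 5 independent geometric waits), E[trials] = 5/p = 5/(2/5) = 25/2.

25/2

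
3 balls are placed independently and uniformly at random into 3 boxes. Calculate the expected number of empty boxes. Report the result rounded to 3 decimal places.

0.889

Let Xⱼ=1 if box j is empty. P(Xⱼ=1) = ((3-1)/3)^3 = 8/27.
By linearity, E[#empty] = 3·8/27 = 8/9.
≈ 0.889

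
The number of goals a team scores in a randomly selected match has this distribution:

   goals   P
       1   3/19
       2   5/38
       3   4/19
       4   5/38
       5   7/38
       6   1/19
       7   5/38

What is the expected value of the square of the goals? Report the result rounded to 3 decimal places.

E[X²] = (3/19)·1 + (5/38)·4 + (4/19)·9 + (5/38)·16 + (7/38)·25 + (1/19)·36 + (5/38)·49
     = 335/19 ≈ 17.632

17.632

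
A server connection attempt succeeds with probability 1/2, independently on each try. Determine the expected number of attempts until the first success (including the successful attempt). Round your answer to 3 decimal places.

For a geometric distribution, E[trials] = 1/p = 1/(1/2) = 2.
≈ 2.000

2.000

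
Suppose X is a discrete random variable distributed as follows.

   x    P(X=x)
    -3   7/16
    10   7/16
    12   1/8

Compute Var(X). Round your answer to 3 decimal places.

44.871

E[X] = (7/16)·(-3) + (7/16)·10 + (1/8)·12 = 73/16
E[X²] = (7/16)·9 + (7/16)·100 + (1/8)·144 = 1051/16
Var(X) = 1051/16 − (73/16)² = 11487/256 ≈ 44.871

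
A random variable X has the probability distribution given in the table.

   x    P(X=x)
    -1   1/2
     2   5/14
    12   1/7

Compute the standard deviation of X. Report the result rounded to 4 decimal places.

4.3337

E[X] = 27/14, E[X²] = 45/2
Var(X) = E[X²] − (E[X])² = 45/2 − 729/196 = 3681/196
SD(X) = √(3681/196) ≈ 4.3337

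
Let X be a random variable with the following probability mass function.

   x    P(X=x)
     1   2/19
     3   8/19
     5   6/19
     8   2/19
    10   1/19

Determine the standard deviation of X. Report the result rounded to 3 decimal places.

2.272

E[X] = 82/19, E[X²] = 452/19
Var(X) = E[X²] − (E[X])² = 452/19 − 6724/361 = 1864/361
SD(X) = √(1864/361) ≈ 2.272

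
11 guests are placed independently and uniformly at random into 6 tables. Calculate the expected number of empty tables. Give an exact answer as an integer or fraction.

Let Xⱼ=1 if table j is empty. P(Xⱼ=1) = ((6-1)/6)^11 = 48828125/362797056.
By linearity, E[#empty] = 6·48828125/362797056 = 48828125/60466176.

48828125/60466176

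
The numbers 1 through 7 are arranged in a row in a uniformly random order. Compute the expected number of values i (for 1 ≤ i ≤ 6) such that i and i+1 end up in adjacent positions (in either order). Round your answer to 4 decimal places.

1.7143

For each i ∈ {1,…,6}, let Xᵢ = 1 if i and i+1 are adjacent. P(Xᵢ=1) = 2·(7−1)!/7! = 2/7.
By linearity, E[ΣXᵢ] = (6)·(2/7) = 12/7.
≈ 1.7143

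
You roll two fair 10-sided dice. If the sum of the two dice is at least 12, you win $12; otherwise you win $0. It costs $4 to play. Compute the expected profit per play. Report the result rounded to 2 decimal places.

E[payout] = (11/20)·0 + (9/20)·12 = 27/5
Expected profit = 27/5 − 4 = 7/5 ≈ $1.40

$1.40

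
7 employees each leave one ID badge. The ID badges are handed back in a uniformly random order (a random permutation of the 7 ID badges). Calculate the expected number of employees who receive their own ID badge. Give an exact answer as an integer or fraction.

1

Let Xᵢ = 1 if person i gets their own ID badge. For each i, P(Xᵢ=1) = 1/7.
By linearity of expectation, E[X₁+…+X_7] = 7·(1/7) = 1.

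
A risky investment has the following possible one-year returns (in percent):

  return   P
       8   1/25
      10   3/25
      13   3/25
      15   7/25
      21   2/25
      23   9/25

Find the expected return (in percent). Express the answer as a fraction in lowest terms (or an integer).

431/25

E[X] = (1/25)·8 + (3/25)·10 + (3/25)·13 + (7/25)·15 + (2/25)·21 + (9/25)·23
     = 431/25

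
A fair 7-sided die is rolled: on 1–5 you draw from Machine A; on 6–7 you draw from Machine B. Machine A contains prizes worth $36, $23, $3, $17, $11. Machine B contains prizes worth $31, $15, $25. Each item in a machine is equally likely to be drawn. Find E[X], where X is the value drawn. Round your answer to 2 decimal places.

E[X | Machine A] = (36 + 23 + 3 + 17 + 11)/5 = 18
E[X | Machine B] = (31 + 15 + 25)/3 = 71/3
E[X] = (5/7)·18 + (2/7)·71/3 = 412/21 ≈ 19.62

$19.62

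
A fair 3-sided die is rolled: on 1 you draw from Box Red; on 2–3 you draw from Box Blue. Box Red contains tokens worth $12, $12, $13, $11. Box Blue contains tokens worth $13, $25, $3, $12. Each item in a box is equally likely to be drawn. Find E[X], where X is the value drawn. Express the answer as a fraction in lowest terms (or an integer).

77/6 dollars

E[X | Box Red] = (12 + 12 + 13 + 11)/4 = 12
E[X | Box Blue] = (13 + 25 + 3 + 12)/4 = 53/4
E[X] = (1/3)·12 + (2/3)·53/4 = 77/6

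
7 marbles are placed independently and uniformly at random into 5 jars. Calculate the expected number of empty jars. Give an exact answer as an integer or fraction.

Let Xⱼ=1 if jar j is empty. P(Xⱼ=1) = ((5-1)/5)^7 = 16384/78125.
By linearity, E[#empty] = 5·16384/78125 = 16384/15625.

16384/15625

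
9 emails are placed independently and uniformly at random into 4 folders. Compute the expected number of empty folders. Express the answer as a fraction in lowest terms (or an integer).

Let Xⱼ=1 if folder j is empty. P(Xⱼ=1) = ((4-1)/4)^9 = 19683/262144.
By linearity, E[#empty] = 4·19683/262144 = 19683/65536.

19683/65536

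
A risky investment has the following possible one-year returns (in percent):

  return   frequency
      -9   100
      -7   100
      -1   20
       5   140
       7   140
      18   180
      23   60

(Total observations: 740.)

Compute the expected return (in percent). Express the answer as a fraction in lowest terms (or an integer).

Total = 740, so P(return=-9) = 100/740, etc.
E[X] = (5/37)·(-9) + (5/37)·(-7) + (1/37)·(-1) + (7/37)·5 + (7/37)·7 + (9/37)·18 + (3/37)·23
     = 234/37

234/37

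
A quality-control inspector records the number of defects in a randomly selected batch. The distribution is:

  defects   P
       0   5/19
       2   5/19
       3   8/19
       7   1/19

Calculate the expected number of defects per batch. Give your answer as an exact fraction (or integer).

E[X] = (5/19)·0 + (5/19)·2 + (8/19)·3 + (1/19)·7
     = 41/19

41/19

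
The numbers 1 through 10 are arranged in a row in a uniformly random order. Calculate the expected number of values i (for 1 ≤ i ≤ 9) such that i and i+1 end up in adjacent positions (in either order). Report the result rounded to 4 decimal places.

1.8000

For each i ∈ {1,…,9}, let Xᵢ = 1 if i and i+1 are adjacent. P(Xᵢ=1) = 2·(10−1)!/10! = 2/10.
By linearity, E[ΣXᵢ] = (9)·(2/10) = 9/5.
≈ 1.8000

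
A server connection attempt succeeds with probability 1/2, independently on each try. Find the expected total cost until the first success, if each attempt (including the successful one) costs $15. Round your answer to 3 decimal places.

E[#attempts] = 1/p = 2; E[cost] = 15·2 = 30.
≈ 30.000

$30.000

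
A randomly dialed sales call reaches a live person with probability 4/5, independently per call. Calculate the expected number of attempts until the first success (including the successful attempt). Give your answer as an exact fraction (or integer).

5/4

For a geometric distribution, E[trials] = 1/p = 1/(4/5) = 5/4.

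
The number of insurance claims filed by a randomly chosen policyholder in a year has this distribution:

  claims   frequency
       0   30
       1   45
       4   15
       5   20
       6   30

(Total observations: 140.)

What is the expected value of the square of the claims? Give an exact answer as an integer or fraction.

373/28

Total = 140, so P(claims=0) = 30/140, etc.
E[X²] = (3/14)·0 + (9/28)·1 + (3/28)·16 + (1/7)·25 + (3/14)·36
     = 373/28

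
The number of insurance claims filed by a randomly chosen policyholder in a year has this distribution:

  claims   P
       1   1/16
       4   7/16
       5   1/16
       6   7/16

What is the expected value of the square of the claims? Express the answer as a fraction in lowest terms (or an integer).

195/8

E[X²] = (1/16)·1 + (7/16)·16 + (1/16)·25 + (7/16)·36
     = 195/8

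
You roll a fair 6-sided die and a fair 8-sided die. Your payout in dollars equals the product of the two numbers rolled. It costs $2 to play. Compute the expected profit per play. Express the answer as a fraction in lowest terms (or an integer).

55/4 dollars

Distribution of the product of the two numbers rolled: 1 w.p. 1/48, 2 w.p. 1/24, 3 w.p. 1/24, 4 w.p. 1/16, 5 w.p. 1/24, 6 w.p. 1/12, …
E[payout] = (1/48)·1 + (1/24)·2 + (1/24)·3 + (1/16)·4 + (1/24)·5 + (1/12)·6 + (1/48)·7 + (1/16)·8 + (1/48)·9 + (1/24)·10 + (1/12)·12 + (1/48)·14 + (1/24)·15 + (1/24)·16 + (1/24)·18 + (1/24)·20 + (1/48)·21 + (1/16)·24 + (1/48)·25 + (1/48)·28 + (1/24)·30 + (1/48)·32 + (1/48)·35 + (1/48)·36 + (1/48)·40 + (1/48)·42 + (1/48)·48 = 63/4
Expected profit = 63/4 − 2 = 55/4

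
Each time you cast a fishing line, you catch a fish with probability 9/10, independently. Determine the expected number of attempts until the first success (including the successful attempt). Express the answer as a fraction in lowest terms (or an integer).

For a geometric distribution, E[trials] = 1/p = 1/(9/10) = 10/9.

10/9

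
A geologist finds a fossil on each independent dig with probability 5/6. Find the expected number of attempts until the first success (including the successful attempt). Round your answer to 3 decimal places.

For a geometric distribution, E[trials] = 1/p = 1/(5/6) = 6/5.
≈ 1.200

1.200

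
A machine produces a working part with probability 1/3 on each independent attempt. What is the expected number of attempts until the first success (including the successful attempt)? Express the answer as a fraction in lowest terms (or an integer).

3

For a geometric distribution, E[trials] = 1/p = 1/(1/3) = 3.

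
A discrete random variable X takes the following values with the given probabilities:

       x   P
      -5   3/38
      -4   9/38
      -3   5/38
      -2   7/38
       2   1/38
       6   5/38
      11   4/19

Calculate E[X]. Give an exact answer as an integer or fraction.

E[X] = (3/38)·(-5) + (9/38)·(-4) + (5/38)·(-3) + (7/38)·(-2) + (1/38)·2 + (5/38)·6 + (4/19)·11
     = 20/19

20/19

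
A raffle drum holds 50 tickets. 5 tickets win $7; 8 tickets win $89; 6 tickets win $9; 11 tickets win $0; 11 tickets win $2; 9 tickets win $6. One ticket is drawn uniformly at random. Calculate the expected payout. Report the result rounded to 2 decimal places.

E[payout] = (5/50)·7 + (8/50)·89 + (6/50)·9 + (11/50)·0 + (11/50)·2 + (9/50)·6 = 877/50
≈ $17.54

$17.54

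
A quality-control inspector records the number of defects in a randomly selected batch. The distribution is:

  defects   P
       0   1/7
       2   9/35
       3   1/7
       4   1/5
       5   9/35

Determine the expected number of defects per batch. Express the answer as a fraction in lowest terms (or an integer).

E[X] = (1/7)·0 + (9/35)·2 + (1/7)·3 + (1/5)·4 + (9/35)·5
     = 106/35

106/35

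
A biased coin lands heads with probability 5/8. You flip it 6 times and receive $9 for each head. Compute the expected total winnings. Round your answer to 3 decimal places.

E[#heads] = 6·5/8 = 15/4 (linearity over flips).
E[winnings] = 9·15/4 = 135/4.
≈ 33.750

$33.750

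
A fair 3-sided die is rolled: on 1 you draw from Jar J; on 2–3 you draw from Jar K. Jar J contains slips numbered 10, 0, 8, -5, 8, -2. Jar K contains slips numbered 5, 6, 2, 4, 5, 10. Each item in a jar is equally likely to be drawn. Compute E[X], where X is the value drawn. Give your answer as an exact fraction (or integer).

83/18

E[X | Jar J] = (10 + 0 + 8 − 5 + 8 − 2)/6 = 19/6
E[X | Jar K] = (5 + 6 + 2 + 4 + 5 + 10)/6 = 16/3
E[X] = (1/3)·19/6 + (2/3)·16/3 = 83/18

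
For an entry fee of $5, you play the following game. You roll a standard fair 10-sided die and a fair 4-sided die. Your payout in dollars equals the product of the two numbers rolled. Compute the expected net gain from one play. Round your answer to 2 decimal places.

$8.75

Distribution of the product of the two numbers rolled: 1 w.p. 1/40, 2 w.p. 1/20, 3 w.p. 1/20, 4 w.p. 3/40, 5 w.p. 1/40, 6 w.p. 3/40, …
E[payout] = (1/40)·1 + (1/20)·2 + (1/20)·3 + (3/40)·4 + (1/40)·5 + (3/40)·6 + (1/40)·7 + (3/40)·8 + (1/20)·9 + (1/20)·10 + (3/40)·12 + (1/40)·14 + (1/40)·15 + (1/20)·16 + (1/20)·18 + (1/20)·20 + (1/40)·21 + (1/20)·24 + (1/40)·27 + (1/40)·28 + (1/40)·30 + (1/40)·32 + (1/40)·36 + (1/40)·40 = 55/4
Expected profit = 55/4 − 5 = 35/4 ≈ $8.75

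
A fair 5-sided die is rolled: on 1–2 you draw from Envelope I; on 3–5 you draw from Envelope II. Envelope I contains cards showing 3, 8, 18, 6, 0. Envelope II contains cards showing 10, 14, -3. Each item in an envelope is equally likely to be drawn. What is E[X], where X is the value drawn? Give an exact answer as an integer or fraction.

E[X | Envelope I] = (3 + 8 + 18 + 6 + 0)/5 = 7
E[X | Envelope II] = (10 + 14 − 3)/3 = 7
E[X] = (2/5)·7 + (3/5)·7 = 7

7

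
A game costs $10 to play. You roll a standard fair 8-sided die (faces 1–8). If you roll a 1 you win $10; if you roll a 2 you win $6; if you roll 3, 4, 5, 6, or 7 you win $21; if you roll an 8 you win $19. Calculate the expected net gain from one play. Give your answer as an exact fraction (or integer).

15/2 dollars

E[payout] = (1/8)·6 + (1/8)·10 + (1/8)·19 + (5/8)·21 = 35/2
Expected profit = 35/2 − 10 = 15/2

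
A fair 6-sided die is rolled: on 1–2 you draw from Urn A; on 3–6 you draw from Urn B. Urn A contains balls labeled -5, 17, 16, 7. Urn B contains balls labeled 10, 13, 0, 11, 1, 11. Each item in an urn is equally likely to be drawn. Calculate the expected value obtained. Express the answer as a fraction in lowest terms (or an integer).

E[X | Urn A] = (-5 + 17 + 16 + 7)/4 = 35/4
E[X | Urn B] = (10 + 13 + 0 + 11 + 1 + 11)/6 = 23/3
E[X] = (1/3)·35/4 + (2/3)·23/3 = 289/36

289/36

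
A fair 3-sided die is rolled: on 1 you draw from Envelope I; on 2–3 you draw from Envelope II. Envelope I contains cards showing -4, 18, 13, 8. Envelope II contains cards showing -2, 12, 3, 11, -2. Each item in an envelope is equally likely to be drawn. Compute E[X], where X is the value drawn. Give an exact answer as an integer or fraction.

117/20

E[X | Envelope I] = (-4 + 18 + 13 + 8)/4 = 35/4
E[X | Envelope II] = (-2 + 12 + 3 + 11 − 2)/5 = 22/5
E[X] = (1/3)·35/4 + (2/3)·22/5 = 117/20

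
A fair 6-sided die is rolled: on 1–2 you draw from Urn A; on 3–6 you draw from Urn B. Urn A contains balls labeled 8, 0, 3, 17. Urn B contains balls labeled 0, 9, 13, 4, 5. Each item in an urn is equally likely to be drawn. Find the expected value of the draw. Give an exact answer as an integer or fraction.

97/15

E[X | Urn A] = (8 + 0 + 3 + 17)/4 = 7
E[X | Urn B] = (0 + 9 + 13 + 4 + 5)/5 = 31/5
E[X] = (1/3)·7 + (2/3)·31/5 = 97/15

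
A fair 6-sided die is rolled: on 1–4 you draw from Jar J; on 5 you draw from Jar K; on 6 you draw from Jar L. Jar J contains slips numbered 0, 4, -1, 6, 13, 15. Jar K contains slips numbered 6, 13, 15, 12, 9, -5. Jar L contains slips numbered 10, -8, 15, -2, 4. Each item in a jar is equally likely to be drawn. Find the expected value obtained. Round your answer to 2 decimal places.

6.13

E[X | Jar J] = (0 + 4 − 1 + 6 + 13 + 15)/6 = 37/6
E[X | Jar K] = (6 + 13 + 15 + 12 + 9 − 5)/6 = 25/3
E[X | Jar L] = (10 − 8 + 15 − 2 + 4)/5 = 19/5
E[X] = (2/3)·37/6 + (1/6)·25/3 + (1/6)·19/5 = 92/15 ≈ 6.13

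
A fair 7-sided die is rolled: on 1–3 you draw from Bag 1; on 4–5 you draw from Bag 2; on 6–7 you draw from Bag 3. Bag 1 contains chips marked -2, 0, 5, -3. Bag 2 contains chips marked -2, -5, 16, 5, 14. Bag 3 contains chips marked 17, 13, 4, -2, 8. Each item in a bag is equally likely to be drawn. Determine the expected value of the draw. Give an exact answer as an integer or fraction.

136/35

E[X | Bag 1] = (-2 + 0 + 5 − 3)/4 = 0
E[X | Bag 2] = (-2 − 5 + 16 + 5 + 14)/5 = 28/5
E[X | Bag 3] = (17 + 13 + 4 − 2 + 8)/5 = 8
E[X] = (3/7)·0 + (2/7)·28/5 + (2/7)·8 = 136/35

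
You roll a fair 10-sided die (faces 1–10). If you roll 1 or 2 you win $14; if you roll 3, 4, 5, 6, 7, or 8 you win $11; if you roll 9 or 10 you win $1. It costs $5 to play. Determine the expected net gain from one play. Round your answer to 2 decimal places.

$4.60

E[payout] = (1/5)·1 + (3/5)·11 + (1/5)·14 = 48/5
Expected profit = 48/5 − 5 = 23/5 ≈ $4.60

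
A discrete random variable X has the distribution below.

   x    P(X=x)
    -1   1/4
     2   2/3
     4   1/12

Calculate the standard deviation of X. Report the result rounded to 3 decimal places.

E[X] = 17/12, E[X²] = 17/4
Var(X) = E[X²] − (E[X])² = 17/4 − 289/144 = 323/144
SD(X) = √(323/144) ≈ 1.498

1.498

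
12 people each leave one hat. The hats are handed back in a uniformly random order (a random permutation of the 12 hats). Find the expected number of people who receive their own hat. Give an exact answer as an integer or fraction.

1

Let Xᵢ = 1 if person i gets their own hat. For each i, P(Xᵢ=1) = 1/12.
By linearity of expectation, E[X₁+…+X_12] = 12·(1/12) = 1.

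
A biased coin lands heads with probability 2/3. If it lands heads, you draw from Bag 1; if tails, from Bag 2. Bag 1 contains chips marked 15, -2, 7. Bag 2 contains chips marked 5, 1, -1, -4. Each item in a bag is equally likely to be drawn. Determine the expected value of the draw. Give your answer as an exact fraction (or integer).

E[X | Bag 1] = (15 − 2 + 7)/3 = 20/3
E[X | Bag 2] = (5 + 1 − 1 − 4)/4 = 1/4
E[X] = (2/3)·20/3 + (1/3)·1/4 = 163/36

163/36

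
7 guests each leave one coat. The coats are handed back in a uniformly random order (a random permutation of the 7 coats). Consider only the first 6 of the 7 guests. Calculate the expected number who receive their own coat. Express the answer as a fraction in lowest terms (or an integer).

Let Xᵢ = 1 if person i gets their own coat. For each i, P(Xᵢ=1) = 1/7.
By linearity of expectation, E[X₁+…+X_6] = 6·(1/7) = 6/7.

6/7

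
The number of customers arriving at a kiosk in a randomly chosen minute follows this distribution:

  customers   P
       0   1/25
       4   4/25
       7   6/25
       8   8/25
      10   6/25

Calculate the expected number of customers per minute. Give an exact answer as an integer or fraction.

E[X] = (1/25)·0 + (4/25)·4 + (6/25)·7 + (8/25)·8 + (6/25)·10
     = 182/25

182/25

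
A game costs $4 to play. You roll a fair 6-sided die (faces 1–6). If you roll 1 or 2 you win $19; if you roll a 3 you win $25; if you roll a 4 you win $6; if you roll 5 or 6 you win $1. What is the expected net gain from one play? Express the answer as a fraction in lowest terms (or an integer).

47/6 dollars

E[payout] = (1/3)·1 + (1/6)·6 + (1/3)·19 + (1/6)·25 = 71/6
Expected profit = 71/6 − 4 = 47/6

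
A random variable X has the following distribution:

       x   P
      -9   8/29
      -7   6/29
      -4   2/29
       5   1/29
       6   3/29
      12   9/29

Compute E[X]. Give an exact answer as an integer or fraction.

E[X] = (8/29)·(-9) + (6/29)·(-7) + (2/29)·(-4) + (1/29)·5 + (3/29)·6 + (9/29)·12
     = 9/29

9/29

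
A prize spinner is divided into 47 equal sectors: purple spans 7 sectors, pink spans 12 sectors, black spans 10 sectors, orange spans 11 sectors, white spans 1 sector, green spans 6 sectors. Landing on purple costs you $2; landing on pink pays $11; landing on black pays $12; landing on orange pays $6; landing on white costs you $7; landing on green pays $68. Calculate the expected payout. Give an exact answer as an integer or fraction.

E[payout] = (7/47)·(-2) + (12/47)·11 + (10/47)·12 + (11/47)·6 + (1/47)·(-7) + (6/47)·68 = 15

$15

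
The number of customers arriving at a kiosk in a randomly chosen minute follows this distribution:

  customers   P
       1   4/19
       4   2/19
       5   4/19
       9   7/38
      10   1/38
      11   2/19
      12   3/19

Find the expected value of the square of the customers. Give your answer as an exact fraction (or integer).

E[X²] = (4/19)·1 + (2/19)·16 + (4/19)·25 + (7/38)·81 + (1/38)·100 + (2/19)·121 + (3/19)·144
     = 2287/38

2287/38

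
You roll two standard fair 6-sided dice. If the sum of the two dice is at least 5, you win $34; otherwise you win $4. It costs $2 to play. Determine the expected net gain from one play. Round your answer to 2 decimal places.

$27.00

E[payout] = (1/6)·4 + (5/6)·34 = 29
Expected profit = 29 − 2 = 27 ≈ $27.00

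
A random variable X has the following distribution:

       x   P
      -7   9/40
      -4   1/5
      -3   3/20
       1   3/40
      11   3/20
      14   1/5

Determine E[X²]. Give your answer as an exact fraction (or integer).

73

E[X²] = (9/40)·49 + (1/5)·16 + (3/20)·9 + (3/40)·1 + (3/20)·121 + (1/5)·196
     = 73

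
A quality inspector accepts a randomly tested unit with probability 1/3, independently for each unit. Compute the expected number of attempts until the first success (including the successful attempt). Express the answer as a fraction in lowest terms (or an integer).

3

For a geometric distribution, E[trials] = 1/p = 1/(1/3) = 3.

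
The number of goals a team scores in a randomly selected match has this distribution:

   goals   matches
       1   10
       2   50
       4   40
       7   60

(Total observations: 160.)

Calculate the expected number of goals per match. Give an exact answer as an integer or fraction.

69/16

Total = 160, so P(goals=1) = 10/160, etc.
E[X] = (1/16)·1 + (5/16)·2 + (1/4)·4 + (3/8)·7
     = 69/16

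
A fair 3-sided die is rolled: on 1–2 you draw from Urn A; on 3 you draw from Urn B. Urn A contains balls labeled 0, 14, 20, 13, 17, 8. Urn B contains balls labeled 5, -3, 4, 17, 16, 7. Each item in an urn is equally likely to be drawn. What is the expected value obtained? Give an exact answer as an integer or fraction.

E[X | Urn A] = (0 + 14 + 20 + 13 + 17 + 8)/6 = 12
E[X | Urn B] = (5 − 3 + 4 + 17 + 16 + 7)/6 = 23/3
E[X] = (2/3)·12 + (1/3)·23/3 = 95/9

95/9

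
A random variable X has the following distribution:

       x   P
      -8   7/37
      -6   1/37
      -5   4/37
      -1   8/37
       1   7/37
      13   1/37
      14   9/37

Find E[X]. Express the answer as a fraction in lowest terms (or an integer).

56/37

E[X] = (7/37)·(-8) + (1/37)·(-6) + (4/37)·(-5) + (8/37)·(-1) + (7/37)·1 + (1/37)·13 + (9/37)·14
     = 56/37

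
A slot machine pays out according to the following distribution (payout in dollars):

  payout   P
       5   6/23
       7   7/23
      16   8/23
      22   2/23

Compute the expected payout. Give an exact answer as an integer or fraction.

251/23 dollars

E[X] = (6/23)·5 + (7/23)·7 + (8/23)·16 + (2/23)·22
     = 251/23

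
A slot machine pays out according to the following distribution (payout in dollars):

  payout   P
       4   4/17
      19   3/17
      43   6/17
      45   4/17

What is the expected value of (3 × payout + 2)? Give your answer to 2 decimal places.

E[3x+2] = (4/17)·14 + (3/17)·59 + (6/17)·131 + (4/17)·137
     = 1567/17 ≈ 92.18

92.18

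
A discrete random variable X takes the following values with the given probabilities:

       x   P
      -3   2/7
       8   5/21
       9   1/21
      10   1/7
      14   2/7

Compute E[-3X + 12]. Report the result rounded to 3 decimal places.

E[-3x+12] = (2/7)·21 + (5/21)·(-12) + (1/21)·(-15) + (1/7)·(-18) + (2/7)·(-30)
     = -61/7 ≈ -8.714

-8.714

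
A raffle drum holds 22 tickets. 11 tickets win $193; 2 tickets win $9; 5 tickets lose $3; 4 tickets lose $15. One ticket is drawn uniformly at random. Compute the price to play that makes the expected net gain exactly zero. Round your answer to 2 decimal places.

E[payout] = (11/22)·193 + (2/22)·9 + (5/22)·(-3) + (4/22)·(-15) = 1033/11
Fair fee = E[payout] = 1033/11 ≈ $93.91

$93.91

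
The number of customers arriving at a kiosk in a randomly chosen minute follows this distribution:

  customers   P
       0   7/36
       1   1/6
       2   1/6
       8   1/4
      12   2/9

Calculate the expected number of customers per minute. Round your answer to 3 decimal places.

5.167

E[X] = (7/36)·0 + (1/6)·1 + (1/6)·2 + (1/4)·8 + (2/9)·12
     = 31/6 ≈ 5.167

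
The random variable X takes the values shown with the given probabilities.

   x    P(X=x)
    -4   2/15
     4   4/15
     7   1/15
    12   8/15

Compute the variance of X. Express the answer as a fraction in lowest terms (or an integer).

2378/75

E[X] = (2/15)·(-4) + (4/15)·4 + (1/15)·7 + (8/15)·12 = 37/5
E[X²] = (2/15)·16 + (4/15)·16 + (1/15)·49 + (8/15)·144 = 1297/15
Var(X) = 1297/15 − (37/5)² = 2378/75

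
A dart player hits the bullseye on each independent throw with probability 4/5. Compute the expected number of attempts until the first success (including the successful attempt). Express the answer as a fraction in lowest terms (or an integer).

5/4

For a geometric distribution, E[trials] = 1/p = 1/(4/5) = 5/4.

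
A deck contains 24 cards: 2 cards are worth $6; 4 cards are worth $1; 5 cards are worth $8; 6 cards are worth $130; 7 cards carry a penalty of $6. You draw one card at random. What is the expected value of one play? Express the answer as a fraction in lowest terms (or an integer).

397/12 dollars

E[payout] = (2/24)·6 + (4/24)·1 + (5/24)·8 + (6/24)·130 + (7/24)·(-6) = 397/12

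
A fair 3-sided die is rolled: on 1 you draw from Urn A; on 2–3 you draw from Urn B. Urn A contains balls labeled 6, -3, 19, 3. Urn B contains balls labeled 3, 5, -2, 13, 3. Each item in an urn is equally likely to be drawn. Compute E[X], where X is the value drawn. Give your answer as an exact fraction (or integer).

301/60

E[X | Urn A] = (6 − 3 + 19 + 3)/4 = 25/4
E[X | Urn B] = (3 + 5 − 2 + 13 + 3)/5 = 22/5
E[X] = (1/3)·25/4 + (2/3)·22/5 = 301/60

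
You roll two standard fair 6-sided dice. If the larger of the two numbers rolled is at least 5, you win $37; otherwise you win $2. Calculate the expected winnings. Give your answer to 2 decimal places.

E[payout] = (4/9)·2 + (5/9)·37 = 193/9
≈ $21.44

$21.44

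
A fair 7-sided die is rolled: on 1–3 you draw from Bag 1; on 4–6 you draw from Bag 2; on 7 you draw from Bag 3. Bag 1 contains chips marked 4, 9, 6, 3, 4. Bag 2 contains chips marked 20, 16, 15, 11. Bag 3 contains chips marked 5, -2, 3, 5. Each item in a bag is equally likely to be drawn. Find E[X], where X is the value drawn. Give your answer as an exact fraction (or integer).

1297/140

E[X | Bag 1] = (4 + 9 + 6 + 3 + 4)/5 = 26/5
E[X | Bag 2] = (20 + 16 + 15 + 11)/4 = 31/2
E[X | Bag 3] = (5 − 2 + 3 + 5)/4 = 11/4
E[X] = (3/7)·26/5 + (3/7)·31/2 + (1/7)·11/4 = 1297/140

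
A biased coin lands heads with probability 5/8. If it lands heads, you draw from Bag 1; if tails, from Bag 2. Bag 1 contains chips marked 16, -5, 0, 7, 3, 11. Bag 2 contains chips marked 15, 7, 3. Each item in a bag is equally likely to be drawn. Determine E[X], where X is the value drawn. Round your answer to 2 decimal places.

6.46

E[X | Bag 1] = (16 − 5 + 0 + 7 + 3 + 11)/6 = 16/3
E[X | Bag 2] = (15 + 7 + 3)/3 = 25/3
E[X] = (5/8)·16/3 + (3/8)·25/3 = 155/24 ≈ 6.46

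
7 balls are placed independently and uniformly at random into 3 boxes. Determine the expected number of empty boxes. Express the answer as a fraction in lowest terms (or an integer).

128/729

Let Xⱼ=1 if box j is empty. P(Xⱼ=1) = ((3-1)/3)^7 = 128/2187.
By linearity, E[#empty] = 3·128/2187 = 128/729.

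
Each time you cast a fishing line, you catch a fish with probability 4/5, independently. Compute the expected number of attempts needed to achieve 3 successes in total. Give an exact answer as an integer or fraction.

By linearity (sum of 3 independent geometric waits), E[trials] = 3/p = 3/(4/5) = 15/4.

15/4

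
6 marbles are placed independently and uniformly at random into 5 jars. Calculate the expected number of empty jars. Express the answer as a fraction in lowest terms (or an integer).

4096/3125

Let Xⱼ=1 if jar j is empty. P(Xⱼ=1) = ((5-1)/5)^6 = 4096/15625.
By linearity, E[#empty] = 5·4096/15625 = 4096/3125.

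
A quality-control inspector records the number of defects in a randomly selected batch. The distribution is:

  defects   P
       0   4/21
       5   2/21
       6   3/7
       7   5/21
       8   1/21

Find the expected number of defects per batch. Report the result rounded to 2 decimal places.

5.10

E[X] = (4/21)·0 + (2/21)·5 + (3/7)·6 + (5/21)·7 + (1/21)·8
     = 107/21 ≈ 5.10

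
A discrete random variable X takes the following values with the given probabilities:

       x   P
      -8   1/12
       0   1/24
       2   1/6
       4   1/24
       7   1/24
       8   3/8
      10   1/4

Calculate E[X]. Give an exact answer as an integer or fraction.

45/8

E[X] = (1/12)·(-8) + (1/24)·0 + (1/6)·2 + (1/24)·4 + (1/24)·7 + (3/8)·8 + (1/4)·10
     = 45/8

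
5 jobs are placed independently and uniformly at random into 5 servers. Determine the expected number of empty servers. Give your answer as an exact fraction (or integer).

Let Xⱼ=1 if server j is empty. P(Xⱼ=1) = ((5-1)/5)^5 = 1024/3125.
By linearity, E[#empty] = 5·1024/3125 = 1024/625.

1024/625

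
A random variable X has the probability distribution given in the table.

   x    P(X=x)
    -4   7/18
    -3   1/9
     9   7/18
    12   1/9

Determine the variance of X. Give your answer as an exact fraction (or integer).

E[X] = (7/18)·(-4) + (1/9)·(-3) + (7/18)·9 + (1/9)·12 = 53/18
E[X²] = (7/18)·16 + (1/9)·9 + (7/18)·81 + (1/9)·144 = 985/18
Var(X) = 985/18 − (53/18)² = 14921/324

14921/324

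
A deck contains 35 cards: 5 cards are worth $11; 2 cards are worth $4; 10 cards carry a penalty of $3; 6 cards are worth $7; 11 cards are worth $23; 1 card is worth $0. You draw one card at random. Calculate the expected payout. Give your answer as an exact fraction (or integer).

E[payout] = (5/35)·11 + (2/35)·4 + (10/35)·(-3) + (6/35)·7 + (11/35)·23 + (1/35)·0 = 328/35

328/35 dollars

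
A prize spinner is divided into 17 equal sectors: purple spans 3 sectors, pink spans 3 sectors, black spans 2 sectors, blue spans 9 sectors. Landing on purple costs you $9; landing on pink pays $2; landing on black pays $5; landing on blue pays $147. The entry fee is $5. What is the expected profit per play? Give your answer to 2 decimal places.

$72.18

E[payout] = (3/17)·(-9) + (3/17)·2 + (2/17)·5 + (9/17)·147 = 1312/17
Expected profit = 1312/17 − 5 = 1227/17 ≈ $72.18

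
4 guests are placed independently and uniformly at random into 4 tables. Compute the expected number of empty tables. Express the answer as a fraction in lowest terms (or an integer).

Let Xⱼ=1 if table j is empty. P(Xⱼ=1) = ((4-1)/4)^4 = 81/256.
By linearity, E[#empty] = 4·81/256 = 81/64.

81/64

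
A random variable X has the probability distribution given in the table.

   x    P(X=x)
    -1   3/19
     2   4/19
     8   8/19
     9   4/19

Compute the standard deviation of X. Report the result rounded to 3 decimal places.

E[X] = 105/19, E[X²] = 45
Var(X) = E[X²] − (E[X])² = 45 − 11025/361 = 5220/361
SD(X) = √(5220/361) ≈ 3.803

3.803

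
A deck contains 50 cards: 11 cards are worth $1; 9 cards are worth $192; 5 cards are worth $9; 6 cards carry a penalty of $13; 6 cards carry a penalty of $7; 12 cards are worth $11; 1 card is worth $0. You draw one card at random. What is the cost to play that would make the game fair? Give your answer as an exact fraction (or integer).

E[payout] = (11/50)·1 + (9/50)·192 + (5/50)·9 + (6/50)·(-13) + (6/50)·(-7) + (12/50)·11 + (1/50)·0 = 898/25
Fair fee = E[payout] = 898/25

898/25 dollars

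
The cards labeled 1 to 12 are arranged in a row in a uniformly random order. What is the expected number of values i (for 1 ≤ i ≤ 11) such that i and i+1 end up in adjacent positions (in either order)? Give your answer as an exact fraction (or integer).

11/6

For each i ∈ {1,…,11}, let Xᵢ = 1 if i and i+1 are adjacent. P(Xᵢ=1) = 2·(12−1)!/12! = 2/12.
By linearity, E[ΣXᵢ] = (11)·(2/12) = 11/6.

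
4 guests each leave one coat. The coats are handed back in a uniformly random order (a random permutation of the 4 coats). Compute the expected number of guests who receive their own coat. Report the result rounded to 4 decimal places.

Let Xᵢ = 1 if person i gets their own coat. For each i, P(Xᵢ=1) = 1/4.
By linearity of expectation, E[X₁+…+X_4] = 4·(1/4) = 1.
≈ 1.0000

1.0000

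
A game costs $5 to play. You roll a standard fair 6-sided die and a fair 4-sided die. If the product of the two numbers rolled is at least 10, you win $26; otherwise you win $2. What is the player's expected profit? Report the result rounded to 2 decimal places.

E[payout] = (5/8)·2 + (3/8)·26 = 11
Expected profit = 11 − 5 = 6 ≈ $6.00

$6.00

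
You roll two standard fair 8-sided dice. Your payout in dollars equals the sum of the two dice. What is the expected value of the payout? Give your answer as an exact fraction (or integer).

Distribution of the sum of the two dice: 2 w.p. 1/64, 3 w.p. 1/32, 4 w.p. 3/64, 5 w.p. 1/16, 6 w.p. 5/64, 7 w.p. 3/32, …
E[payout] = (1/64)·2 + (1/32)·3 + (3/64)·4 + (1/16)·5 + (5/64)·6 + (3/32)·7 + (7/64)·8 + (1/8)·9 + (7/64)·10 + (3/32)·11 + (5/64)·12 + (1/16)·13 + (3/64)·14 + (1/32)·15 + (1/64)·16 = 9

$9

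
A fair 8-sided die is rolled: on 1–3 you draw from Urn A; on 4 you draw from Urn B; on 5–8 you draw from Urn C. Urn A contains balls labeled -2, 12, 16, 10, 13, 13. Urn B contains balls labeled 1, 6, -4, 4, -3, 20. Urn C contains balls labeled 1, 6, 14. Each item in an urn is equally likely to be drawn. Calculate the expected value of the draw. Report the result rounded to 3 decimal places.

7.875

E[X | Urn A] = (-2 + 12 + 16 + 10 + 13 + 13)/6 = 31/3
E[X | Urn B] = (1 + 6 − 4 + 4 − 3 + 20)/6 = 4
E[X | Urn C] = (1 + 6 + 14)/3 = 7
E[X] = (3/8)·31/3 + (1/8)·4 + (1/2)·7 = 63/8 ≈ 7.875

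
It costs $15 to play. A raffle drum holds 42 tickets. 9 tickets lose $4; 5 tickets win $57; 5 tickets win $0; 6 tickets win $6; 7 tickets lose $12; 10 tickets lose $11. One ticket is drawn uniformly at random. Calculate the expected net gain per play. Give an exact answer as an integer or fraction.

E[payout] = (9/42)·(-4) + (5/42)·57 + (5/42)·0 + (6/42)·6 + (7/42)·(-12) + (10/42)·(-11) = 13/6
Expected profit = 13/6 − 15 = -77/6

-77/6 dollars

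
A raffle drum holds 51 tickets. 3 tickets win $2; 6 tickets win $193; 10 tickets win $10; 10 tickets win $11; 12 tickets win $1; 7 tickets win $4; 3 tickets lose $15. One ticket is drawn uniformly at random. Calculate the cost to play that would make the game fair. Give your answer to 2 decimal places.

E[payout] = (3/51)·2 + (6/51)·193 + (10/51)·10 + (10/51)·11 + (12/51)·1 + (7/51)·4 + (3/51)·(-15) = 1369/51
Fair fee = E[payout] = 1369/51 ≈ $26.84

$26.84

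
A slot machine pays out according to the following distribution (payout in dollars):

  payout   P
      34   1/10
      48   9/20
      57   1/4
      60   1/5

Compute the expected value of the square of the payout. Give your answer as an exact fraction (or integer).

53693/20

E[X²] = (1/10)·1156 + (9/20)·2304 + (1/4)·3249 + (1/5)·3600
     = 53693/20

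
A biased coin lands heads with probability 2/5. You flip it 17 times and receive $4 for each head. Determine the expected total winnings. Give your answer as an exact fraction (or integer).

E[#heads] = 17·2/5 = 34/5 (linearity over flips).
E[winnings] = 4·34/5 = 136/5.

136/5 dollars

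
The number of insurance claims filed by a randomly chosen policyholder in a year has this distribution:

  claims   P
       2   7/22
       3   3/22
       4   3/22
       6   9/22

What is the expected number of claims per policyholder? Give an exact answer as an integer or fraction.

E[X] = (7/22)·2 + (3/22)·3 + (3/22)·4 + (9/22)·6
     = 89/22

89/22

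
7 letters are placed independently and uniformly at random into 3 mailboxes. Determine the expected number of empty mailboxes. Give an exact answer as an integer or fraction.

Let Xⱼ=1 if mailbox j is empty. P(Xⱼ=1) = ((3-1)/3)^7 = 128/2187.
By linearity, E[#empty] = 3·128/2187 = 128/729.

128/729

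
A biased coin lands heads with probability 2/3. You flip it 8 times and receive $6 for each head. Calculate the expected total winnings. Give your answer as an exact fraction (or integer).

$32

E[#heads] = 8·2/3 = 16/3 (linearity over flips).
E[winnings] = 6·16/3 = 32.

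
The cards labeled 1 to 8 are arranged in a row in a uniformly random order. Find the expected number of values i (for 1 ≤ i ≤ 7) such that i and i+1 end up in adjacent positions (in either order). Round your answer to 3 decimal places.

For each i ∈ {1,…,7}, let Xᵢ = 1 if i and i+1 are adjacent. P(Xᵢ=1) = 2·(8−1)!/8! = 2/8.
By linearity, E[ΣXᵢ] = (7)·(2/8) = 7/4.
≈ 1.750

1.750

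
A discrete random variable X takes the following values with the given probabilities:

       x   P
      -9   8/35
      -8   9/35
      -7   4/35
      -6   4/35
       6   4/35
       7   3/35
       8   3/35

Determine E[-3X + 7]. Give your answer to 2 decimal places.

E[-3x+7] = (8/35)·34 + (9/35)·31 + (4/35)·28 + (4/35)·25 + (4/35)·(-11) + (3/35)·(-14) + (3/35)·(-17)
     = 626/35 ≈ 17.89

17.89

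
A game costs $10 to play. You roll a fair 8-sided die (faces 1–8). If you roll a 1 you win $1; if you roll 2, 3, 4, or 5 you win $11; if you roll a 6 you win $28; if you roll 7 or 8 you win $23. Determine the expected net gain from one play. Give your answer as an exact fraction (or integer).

39/8 dollars

E[payout] = (1/8)·1 + (1/2)·11 + (1/4)·23 + (1/8)·28 = 119/8
Expected profit = 119/8 − 10 = 39/8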